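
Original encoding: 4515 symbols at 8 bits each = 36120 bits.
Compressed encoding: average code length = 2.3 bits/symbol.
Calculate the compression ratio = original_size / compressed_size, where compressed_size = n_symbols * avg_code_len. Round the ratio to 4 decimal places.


original_size = n_symbols * orig_bits = 4515 * 8 = 36120 bits
compressed_size = n_symbols * avg_code_len = 4515 * 2.3 = 10384.5 bits
ratio = original_size / compressed_size = 36120 / 10384.5 = 3.4783

Compression ratio = 3.4783


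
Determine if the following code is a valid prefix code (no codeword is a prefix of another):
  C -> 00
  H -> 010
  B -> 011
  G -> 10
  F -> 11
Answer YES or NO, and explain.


Checking each pair (does one codeword prefix another?):
  C='00' vs H='010': no prefix
  C='00' vs B='011': no prefix
  C='00' vs G='10': no prefix
  C='00' vs F='11': no prefix
  H='010' vs C='00': no prefix
  H='010' vs B='011': no prefix
  H='010' vs G='10': no prefix
  H='010' vs F='11': no prefix
  B='011' vs C='00': no prefix
  B='011' vs H='010': no prefix
  B='011' vs G='10': no prefix
  B='011' vs F='11': no prefix
  G='10' vs C='00': no prefix
  G='10' vs H='010': no prefix
  G='10' vs B='011': no prefix
  G='10' vs F='11': no prefix
  F='11' vs C='00': no prefix
  F='11' vs H='010': no prefix
  F='11' vs B='011': no prefix
  F='11' vs G='10': no prefix
No violation found over all pairs.

YES -- this is a valid prefix code. No codeword is a prefix of any other codeword.


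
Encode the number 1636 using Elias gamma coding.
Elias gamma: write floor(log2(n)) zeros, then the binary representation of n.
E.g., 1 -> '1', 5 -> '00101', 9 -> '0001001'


num_bits = floor(log2(1636)) + 1 = 11
leading_zeros = num_bits - 1 = 10
binary(1636) = 11001100100

Elias gamma(1636) = '0000000000' + '11001100100' = 000000000011001100100 (21 bits)


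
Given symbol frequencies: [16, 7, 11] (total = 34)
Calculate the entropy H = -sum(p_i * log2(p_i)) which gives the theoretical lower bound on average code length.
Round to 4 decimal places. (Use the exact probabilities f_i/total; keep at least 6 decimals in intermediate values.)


Per-symbol terms -p_i * log2(p_i) with p_i = f_i/34:
  p = 16/34 = 0.470588: log2(p) = -1.087463, -p*log2(p) = 0.511747
  p = 7/34 = 0.205882: log2(p) = -2.280108, -p*log2(p) = 0.469434
  p = 11/34 = 0.323529: log2(p) = -1.628031, -p*log2(p) = 0.526716
H = 0.511747 + 0.469434 + 0.526716 = 1.507897

H = 1.5079 bits/symbol


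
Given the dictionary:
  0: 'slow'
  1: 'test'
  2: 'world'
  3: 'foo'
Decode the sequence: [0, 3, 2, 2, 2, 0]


Look up each index in the dictionary:
  0 -> 'slow'
  3 -> 'foo'
  2 -> 'world'
  2 -> 'world'
  2 -> 'world'
  0 -> 'slow'

Decoded: "slow foo world world world slow"


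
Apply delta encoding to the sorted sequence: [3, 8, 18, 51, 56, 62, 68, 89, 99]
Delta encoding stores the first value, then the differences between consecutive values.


First value: 3
Deltas:
  8 - 3 = 5
  18 - 8 = 10
  51 - 18 = 33
  56 - 51 = 5
  62 - 56 = 6
  68 - 62 = 6
  89 - 68 = 21
  99 - 89 = 10


Delta encoded: [3, 5, 10, 33, 5, 6, 6, 21, 10]


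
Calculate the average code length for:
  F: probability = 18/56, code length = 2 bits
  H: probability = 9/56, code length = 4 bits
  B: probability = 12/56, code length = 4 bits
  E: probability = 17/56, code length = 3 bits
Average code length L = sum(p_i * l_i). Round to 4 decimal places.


Weighted contributions p_i * l_i:
  F: (18/56) * 2 = 36/56
  H: (9/56) * 4 = 36/56
  B: (12/56) * 4 = 48/56
  E: (17/56) * 3 = 51/56
Sum = (36 + 36 + 48 + 51)/56 = 171/56

L = 171/56 = 3.0536 bits/symbol


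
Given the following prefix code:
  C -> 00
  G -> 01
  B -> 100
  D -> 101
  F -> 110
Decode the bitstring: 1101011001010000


Decoding step by step:
Bits 110 -> F
Bits 101 -> D
Bits 100 -> B
Bits 101 -> D
Bits 00 -> C
Bits 00 -> C


Decoded message: FDBDCC


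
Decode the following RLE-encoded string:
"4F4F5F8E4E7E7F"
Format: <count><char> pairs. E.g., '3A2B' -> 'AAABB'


Expanding each <count><char> pair:
  4F -> 'FFFF'
  4F -> 'FFFF'
  5F -> 'FFFFF'
  8E -> 'EEEEEEEE'
  4E -> 'EEEE'
  7E -> 'EEEEEEE'
  7F -> 'FFFFFFF'

Decoded = FFFFFFFFFFFFFEEEEEEEEEEEEEEEEEEEFFFFFFF


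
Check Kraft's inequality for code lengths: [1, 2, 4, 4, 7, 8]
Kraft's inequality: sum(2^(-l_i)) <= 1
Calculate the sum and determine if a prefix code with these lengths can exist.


Sum = 2^(-1) + 2^(-2) + 2^(-4) + 2^(-4) + 2^(-7) + 2^(-8)
    = 0.5 + 0.25 + 0.0625 + 0.0625 + 0.0078125 + 0.00390625
    = 227/256 = 0.88671875
Since 0.88671875 <= 1, Kraft's inequality IS satisfied.
A prefix code with these lengths CAN exist.

Kraft sum = 0.88671875. Satisfied.


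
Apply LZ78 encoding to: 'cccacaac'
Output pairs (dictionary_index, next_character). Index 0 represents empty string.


LZ78 encoding steps:
Dictionary: {0: ''}
Step 1: w='' (idx 0), next='c' -> output (0, 'c'), add 'c' as idx 1
Step 2: w='c' (idx 1), next='c' -> output (1, 'c'), add 'cc' as idx 2
Step 3: w='' (idx 0), next='a' -> output (0, 'a'), add 'a' as idx 3
Step 4: w='c' (idx 1), next='a' -> output (1, 'a'), add 'ca' as idx 4
Step 5: w='a' (idx 3), next='c' -> output (3, 'c'), add 'ac' as idx 5


Encoded: [(0, 'c'), (1, 'c'), (0, 'a'), (1, 'a'), (3, 'c')]


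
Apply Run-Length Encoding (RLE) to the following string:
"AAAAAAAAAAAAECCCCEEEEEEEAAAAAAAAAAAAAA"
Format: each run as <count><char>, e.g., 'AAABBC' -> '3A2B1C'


Scanning runs left to right:
  i=0: run of 'A' x 12 -> '12A'
  i=12: run of 'E' x 1 -> '1E'
  i=13: run of 'C' x 4 -> '4C'
  i=17: run of 'E' x 7 -> '7E'
  i=24: run of 'A' x 14 -> '14A'

RLE = 12A1E4C7E14A


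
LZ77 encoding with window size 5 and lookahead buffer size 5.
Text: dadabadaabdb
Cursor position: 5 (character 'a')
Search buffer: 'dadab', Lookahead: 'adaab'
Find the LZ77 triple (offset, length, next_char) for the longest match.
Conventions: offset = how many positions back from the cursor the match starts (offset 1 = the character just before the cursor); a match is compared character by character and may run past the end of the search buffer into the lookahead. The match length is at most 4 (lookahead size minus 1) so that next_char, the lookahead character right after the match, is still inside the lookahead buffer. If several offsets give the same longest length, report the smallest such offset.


Try each offset into the search buffer:
  offset=1 (pos 4, char 'b'): match length 0
  offset=2 (pos 3, char 'a'): match length 1
  offset=3 (pos 2, char 'd'): match length 0
  offset=4 (pos 1, char 'a'): match length 3
  offset=5 (pos 0, char 'd'): match length 0
Longest match has length 3 at offset 4.
next_char = character at position 5 + 3 = 8 -> 'a'

Best match: offset=4, length=3 (matching 'ada' starting at position 1)
LZ77 triple: (4, 3, 'a')


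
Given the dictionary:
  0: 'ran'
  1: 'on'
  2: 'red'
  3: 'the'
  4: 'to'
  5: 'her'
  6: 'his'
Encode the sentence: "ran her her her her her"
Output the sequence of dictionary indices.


Look up each word in the dictionary:
  'ran' -> 0
  'her' -> 5
  'her' -> 5
  'her' -> 5
  'her' -> 5
  'her' -> 5

Encoded: [0, 5, 5, 5, 5, 5]


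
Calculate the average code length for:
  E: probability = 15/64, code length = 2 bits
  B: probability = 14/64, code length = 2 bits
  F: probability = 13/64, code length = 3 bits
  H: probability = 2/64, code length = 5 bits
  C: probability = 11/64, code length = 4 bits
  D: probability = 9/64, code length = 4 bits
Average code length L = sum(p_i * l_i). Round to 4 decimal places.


Weighted contributions p_i * l_i:
  E: (15/64) * 2 = 30/64
  B: (14/64) * 2 = 28/64
  F: (13/64) * 3 = 39/64
  H: (2/64) * 5 = 10/64
  C: (11/64) * 4 = 44/64
  D: (9/64) * 4 = 36/64
Sum = (30 + 28 + 39 + 10 + 44 + 36)/64 = 187/64

L = 187/64 = 2.9219 bits/symbol


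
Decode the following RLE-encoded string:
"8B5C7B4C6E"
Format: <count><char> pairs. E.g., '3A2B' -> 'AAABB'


Expanding each <count><char> pair:
  8B -> 'BBBBBBBB'
  5C -> 'CCCCC'
  7B -> 'BBBBBBB'
  4C -> 'CCCC'
  6E -> 'EEEEEE'

Decoded = BBBBBBBBCCCCCBBBBBBBCCCCEEEEEE


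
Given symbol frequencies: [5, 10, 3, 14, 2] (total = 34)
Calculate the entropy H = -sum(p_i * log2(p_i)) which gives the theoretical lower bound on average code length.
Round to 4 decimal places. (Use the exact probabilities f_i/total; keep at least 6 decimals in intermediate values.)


Per-symbol terms -p_i * log2(p_i) with p_i = f_i/34:
  p = 5/34 = 0.147059: log2(p) = -2.765535, -p*log2(p) = 0.406696
  p = 10/34 = 0.294118: log2(p) = -1.765535, -p*log2(p) = 0.519275
  p = 3/34 = 0.088235: log2(p) = -3.502500, -p*log2(p) = 0.309044
  p = 14/34 = 0.411765: log2(p) = -1.280108, -p*log2(p) = 0.527103
  p = 2/34 = 0.058824: log2(p) = -4.087463, -p*log2(p) = 0.240439
H = 0.406696 + 0.519275 + 0.309044 + 0.527103 + 0.240439 = 2.002557

H = 2.0026 bits/symbol


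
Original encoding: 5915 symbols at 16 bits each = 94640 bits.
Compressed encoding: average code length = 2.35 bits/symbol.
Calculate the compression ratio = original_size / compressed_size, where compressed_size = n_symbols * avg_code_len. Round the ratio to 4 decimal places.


original_size = n_symbols * orig_bits = 5915 * 16 = 94640 bits
compressed_size = n_symbols * avg_code_len = 5915 * 2.35 = 13900.25 bits
ratio = original_size / compressed_size = 94640 / 13900.25 = 6.8085

Compression ratio = 6.8085


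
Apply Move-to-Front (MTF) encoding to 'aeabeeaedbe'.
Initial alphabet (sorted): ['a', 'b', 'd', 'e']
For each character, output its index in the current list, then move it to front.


MTF encoding:
'a': index 0 in ['a', 'b', 'd', 'e'] -> ['a', 'b', 'd', 'e']
'e': index 3 in ['a', 'b', 'd', 'e'] -> ['e', 'a', 'b', 'd']
'a': index 1 in ['e', 'a', 'b', 'd'] -> ['a', 'e', 'b', 'd']
'b': index 2 in ['a', 'e', 'b', 'd'] -> ['b', 'a', 'e', 'd']
'e': index 2 in ['b', 'a', 'e', 'd'] -> ['e', 'b', 'a', 'd']
'e': index 0 in ['e', 'b', 'a', 'd'] -> ['e', 'b', 'a', 'd']
'a': index 2 in ['e', 'b', 'a', 'd'] -> ['a', 'e', 'b', 'd']
'e': index 1 in ['a', 'e', 'b', 'd'] -> ['e', 'a', 'b', 'd']
'd': index 3 in ['e', 'a', 'b', 'd'] -> ['d', 'e', 'a', 'b']
'b': index 3 in ['d', 'e', 'a', 'b'] -> ['b', 'd', 'e', 'a']
'e': index 2 in ['b', 'd', 'e', 'a'] -> ['e', 'b', 'd', 'a']


Output: [0, 3, 1, 2, 2, 0, 2, 1, 3, 3, 2]


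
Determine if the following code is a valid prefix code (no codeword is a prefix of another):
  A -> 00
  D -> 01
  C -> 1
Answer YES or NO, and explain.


Checking each pair (does one codeword prefix another?):
  A='00' vs D='01': no prefix
  A='00' vs C='1': no prefix
  D='01' vs A='00': no prefix
  D='01' vs C='1': no prefix
  C='1' vs A='00': no prefix
  C='1' vs D='01': no prefix
No violation found over all pairs.

YES -- this is a valid prefix code. No codeword is a prefix of any other codeword.


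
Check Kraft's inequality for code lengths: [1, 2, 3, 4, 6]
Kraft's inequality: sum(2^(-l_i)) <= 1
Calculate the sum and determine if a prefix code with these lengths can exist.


Sum = 2^(-1) + 2^(-2) + 2^(-3) + 2^(-4) + 2^(-6)
    = 0.5 + 0.25 + 0.125 + 0.0625 + 0.015625
    = 61/64 = 0.953125
Since 0.953125 <= 1, Kraft's inequality IS satisfied.
A prefix code with these lengths CAN exist.

Kraft sum = 0.953125. Satisfied.


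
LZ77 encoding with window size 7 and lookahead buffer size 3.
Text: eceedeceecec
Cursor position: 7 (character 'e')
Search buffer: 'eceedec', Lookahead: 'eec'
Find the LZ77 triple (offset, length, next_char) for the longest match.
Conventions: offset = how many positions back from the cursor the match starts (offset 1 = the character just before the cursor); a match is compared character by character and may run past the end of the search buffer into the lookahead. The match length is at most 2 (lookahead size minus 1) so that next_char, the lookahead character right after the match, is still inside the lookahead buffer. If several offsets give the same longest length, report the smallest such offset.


Try each offset into the search buffer:
  offset=1 (pos 6, char 'c'): match length 0
  offset=2 (pos 5, char 'e'): match length 1
  offset=3 (pos 4, char 'd'): match length 0
  offset=4 (pos 3, char 'e'): match length 1
  offset=5 (pos 2, char 'e'): match length 2
  offset=6 (pos 1, char 'c'): match length 0
  offset=7 (pos 0, char 'e'): match length 1
Longest match has length 2 at offset 5.
next_char = character at position 7 + 2 = 9 -> 'c'

Best match: offset=5, length=2 (matching 'ee' starting at position 2)
LZ77 triple: (5, 2, 'c')


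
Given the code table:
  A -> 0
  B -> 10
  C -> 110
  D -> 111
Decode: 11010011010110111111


Decoding:
110 -> C
10 -> B
0 -> A
110 -> C
10 -> B
110 -> C
111 -> D
111 -> D


Result: CBACBCDD


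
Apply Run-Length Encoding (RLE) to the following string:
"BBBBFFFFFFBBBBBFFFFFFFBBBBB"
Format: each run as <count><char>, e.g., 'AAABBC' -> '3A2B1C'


Scanning runs left to right:
  i=0: run of 'B' x 4 -> '4B'
  i=4: run of 'F' x 6 -> '6F'
  i=10: run of 'B' x 5 -> '5B'
  i=15: run of 'F' x 7 -> '7F'
  i=22: run of 'B' x 5 -> '5B'

RLE = 4B6F5B7F5B


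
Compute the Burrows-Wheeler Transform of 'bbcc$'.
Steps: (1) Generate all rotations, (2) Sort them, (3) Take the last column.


Rotations (sorted):
  0: $bbcc -> last char: c
  1: bbcc$ -> last char: $
  2: bcc$b -> last char: b
  3: c$bbc -> last char: c
  4: cc$bb -> last char: b


BWT = c$bcb


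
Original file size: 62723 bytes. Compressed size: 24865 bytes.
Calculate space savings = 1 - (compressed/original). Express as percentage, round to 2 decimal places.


ratio = compressed/original = 24865/62723 = 0.396426
savings = 1 - ratio = 1 - 0.396426 = 0.603574
as a percentage: 0.603574 * 100 = 60.36%

Space savings = 1 - 24865/62723 = 60.36%


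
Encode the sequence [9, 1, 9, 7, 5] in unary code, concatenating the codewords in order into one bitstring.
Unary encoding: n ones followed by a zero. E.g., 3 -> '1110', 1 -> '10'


Encode each number as n ones followed by a terminating 0:
  9 -> 1111111110 (10 bits)
  1 -> 10 (2 bits)
  9 -> 1111111110 (10 bits)
  7 -> 11111110 (8 bits)
  5 -> 111110 (6 bits)
Total length = 10 + 2 + 10 + 8 + 6 = 36 bits.

Unary([9, 1, 9, 7, 5]) = 111111111010111111111011111110111110 (36 bits)


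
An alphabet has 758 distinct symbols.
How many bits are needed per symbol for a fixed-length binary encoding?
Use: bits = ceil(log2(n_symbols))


log2(758) = 9.5661
Bracket: 2^9 = 512 < 758 <= 2^10 = 1024
So ceil(log2(758)) = 10

bits = ceil(log2(758)) = ceil(9.5661) = 10 bits


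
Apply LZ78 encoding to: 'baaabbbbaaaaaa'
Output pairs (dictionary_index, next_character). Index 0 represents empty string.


LZ78 encoding steps:
Dictionary: {0: ''}
Step 1: w='' (idx 0), next='b' -> output (0, 'b'), add 'b' as idx 1
Step 2: w='' (idx 0), next='a' -> output (0, 'a'), add 'a' as idx 2
Step 3: w='a' (idx 2), next='a' -> output (2, 'a'), add 'aa' as idx 3
Step 4: w='b' (idx 1), next='b' -> output (1, 'b'), add 'bb' as idx 4
Step 5: w='bb' (idx 4), next='a' -> output (4, 'a'), add 'bba' as idx 5
Step 6: w='aa' (idx 3), next='a' -> output (3, 'a'), add 'aaa' as idx 6
Step 7: w='aa' (idx 3), end of input -> output (3, '')


Encoded: [(0, 'b'), (0, 'a'), (2, 'a'), (1, 'b'), (4, 'a'), (3, 'a'), (3, '')]


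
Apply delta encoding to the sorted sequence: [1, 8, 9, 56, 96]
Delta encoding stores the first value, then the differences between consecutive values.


First value: 1
Deltas:
  8 - 1 = 7
  9 - 8 = 1
  56 - 9 = 47
  96 - 56 = 40


Delta encoded: [1, 7, 1, 47, 40]


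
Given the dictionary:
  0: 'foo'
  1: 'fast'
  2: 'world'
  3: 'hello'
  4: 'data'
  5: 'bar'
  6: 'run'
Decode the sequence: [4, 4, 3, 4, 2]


Look up each index in the dictionary:
  4 -> 'data'
  4 -> 'data'
  3 -> 'hello'
  4 -> 'data'
  2 -> 'world'

Decoded: "data data hello data world"


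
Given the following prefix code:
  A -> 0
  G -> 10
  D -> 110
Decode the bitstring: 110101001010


Decoding step by step:
Bits 110 -> D
Bits 10 -> G
Bits 10 -> G
Bits 0 -> A
Bits 10 -> G
Bits 10 -> G


Decoded message: DGGAGG


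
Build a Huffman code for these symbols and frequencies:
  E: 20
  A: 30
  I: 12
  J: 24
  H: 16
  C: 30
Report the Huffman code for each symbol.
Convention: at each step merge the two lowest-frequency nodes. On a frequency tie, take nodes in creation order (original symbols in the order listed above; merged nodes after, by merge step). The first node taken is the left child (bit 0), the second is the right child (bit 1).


Huffman tree construction:
Step 1: Merge I(12) + H(16) = 28
Step 2: Merge E(20) + J(24) = 44
Step 3: Merge (I+H)(28) + A(30) = 58
Step 4: Merge C(30) + (E+J)(44) = 74
Step 5: Merge ((I+H)+A)(58) + (C+(E+J))(74) = 132
Read each symbol's code off the tree from the root (left child = 0, right child = 1).

Codes:
  E: 110 (length 3)
  A: 01 (length 2)
  I: 000 (length 3)
  J: 111 (length 3)
  H: 001 (length 3)
  C: 10 (length 2)
Average code length: 336/132 = 2.5455 bits/symbol


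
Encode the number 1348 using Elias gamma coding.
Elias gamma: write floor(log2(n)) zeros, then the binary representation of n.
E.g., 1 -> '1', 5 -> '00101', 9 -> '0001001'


num_bits = floor(log2(1348)) + 1 = 11
leading_zeros = num_bits - 1 = 10
binary(1348) = 10101000100

Elias gamma(1348) = '0000000000' + '10101000100' = 000000000010101000100 (21 bits)


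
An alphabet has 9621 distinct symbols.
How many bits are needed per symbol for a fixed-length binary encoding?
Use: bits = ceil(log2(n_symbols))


log2(9621) = 13.232
Bracket: 2^13 = 8192 < 9621 <= 2^14 = 16384
So ceil(log2(9621)) = 14

bits = ceil(log2(9621)) = ceil(13.232) = 14 bits


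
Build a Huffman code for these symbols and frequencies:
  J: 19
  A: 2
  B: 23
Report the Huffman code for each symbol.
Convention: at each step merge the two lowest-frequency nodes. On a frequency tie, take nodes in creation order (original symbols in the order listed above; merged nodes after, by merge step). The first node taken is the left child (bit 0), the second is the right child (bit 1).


Huffman tree construction:
Step 1: Merge A(2) + J(19) = 21
Step 2: Merge (A+J)(21) + B(23) = 44
Read each symbol's code off the tree from the root (left child = 0, right child = 1).

Codes:
  J: 01 (length 2)
  A: 00 (length 2)
  B: 1 (length 1)
Average code length: 65/44 = 1.4773 bits/symbol


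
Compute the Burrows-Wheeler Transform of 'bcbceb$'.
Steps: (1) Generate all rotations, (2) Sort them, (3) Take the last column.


Rotations (sorted):
  0: $bcbceb -> last char: b
  1: b$bcbce -> last char: e
  2: bcbceb$ -> last char: $
  3: bceb$bc -> last char: c
  4: cbceb$b -> last char: b
  5: ceb$bcb -> last char: b
  6: eb$bcbc -> last char: c


BWT = be$cbbc


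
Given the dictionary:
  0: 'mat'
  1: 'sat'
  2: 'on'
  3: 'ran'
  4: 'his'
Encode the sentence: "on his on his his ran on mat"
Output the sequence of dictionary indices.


Look up each word in the dictionary:
  'on' -> 2
  'his' -> 4
  'on' -> 2
  'his' -> 4
  'his' -> 4
  'ran' -> 3
  'on' -> 2
  'mat' -> 0

Encoded: [2, 4, 2, 4, 4, 3, 2, 0]


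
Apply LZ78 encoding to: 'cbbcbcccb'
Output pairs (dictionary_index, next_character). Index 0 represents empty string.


LZ78 encoding steps:
Dictionary: {0: ''}
Step 1: w='' (idx 0), next='c' -> output (0, 'c'), add 'c' as idx 1
Step 2: w='' (idx 0), next='b' -> output (0, 'b'), add 'b' as idx 2
Step 3: w='b' (idx 2), next='c' -> output (2, 'c'), add 'bc' as idx 3
Step 4: w='bc' (idx 3), next='c' -> output (3, 'c'), add 'bcc' as idx 4
Step 5: w='c' (idx 1), next='b' -> output (1, 'b'), add 'cb' as idx 5


Encoded: [(0, 'c'), (0, 'b'), (2, 'c'), (3, 'c'), (1, 'b')]


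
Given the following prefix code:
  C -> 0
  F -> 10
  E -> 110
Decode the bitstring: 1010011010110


Decoding step by step:
Bits 10 -> F
Bits 10 -> F
Bits 0 -> C
Bits 110 -> E
Bits 10 -> F
Bits 110 -> E


Decoded message: FFCEFE


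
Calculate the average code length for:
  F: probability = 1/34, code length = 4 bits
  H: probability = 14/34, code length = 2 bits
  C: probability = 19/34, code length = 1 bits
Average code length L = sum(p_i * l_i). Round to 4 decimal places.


Weighted contributions p_i * l_i:
  F: (1/34) * 4 = 4/34
  H: (14/34) * 2 = 28/34
  C: (19/34) * 1 = 19/34
Sum = (4 + 28 + 19)/34 = 51/34

L = 51/34 = 1.5000 bits/symbol


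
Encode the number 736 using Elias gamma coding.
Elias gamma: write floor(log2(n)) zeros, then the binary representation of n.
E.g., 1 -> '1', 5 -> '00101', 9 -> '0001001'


num_bits = floor(log2(736)) + 1 = 10
leading_zeros = num_bits - 1 = 9
binary(736) = 1011100000

Elias gamma(736) = '000000000' + '1011100000' = 0000000001011100000 (19 bits)


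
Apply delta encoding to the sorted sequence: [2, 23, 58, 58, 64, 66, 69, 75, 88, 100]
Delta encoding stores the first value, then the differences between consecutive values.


First value: 2
Deltas:
  23 - 2 = 21
  58 - 23 = 35
  58 - 58 = 0
  64 - 58 = 6
  66 - 64 = 2
  69 - 66 = 3
  75 - 69 = 6
  88 - 75 = 13
  100 - 88 = 12


Delta encoded: [2, 21, 35, 0, 6, 2, 3, 6, 13, 12]


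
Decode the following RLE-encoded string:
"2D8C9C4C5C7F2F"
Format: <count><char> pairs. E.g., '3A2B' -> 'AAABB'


Expanding each <count><char> pair:
  2D -> 'DD'
  8C -> 'CCCCCCCC'
  9C -> 'CCCCCCCCC'
  4C -> 'CCCC'
  5C -> 'CCCCC'
  7F -> 'FFFFFFF'
  2F -> 'FF'

Decoded = DDCCCCCCCCCCCCCCCCCCCCCCCCCCFFFFFFFFF


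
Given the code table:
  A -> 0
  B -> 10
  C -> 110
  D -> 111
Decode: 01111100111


Decoding:
0 -> A
111 -> D
110 -> C
0 -> A
111 -> D


Result: ADCAD


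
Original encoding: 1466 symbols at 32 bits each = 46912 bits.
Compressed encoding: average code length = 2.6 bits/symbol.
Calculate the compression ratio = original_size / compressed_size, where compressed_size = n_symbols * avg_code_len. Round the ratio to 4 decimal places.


original_size = n_symbols * orig_bits = 1466 * 32 = 46912 bits
compressed_size = n_symbols * avg_code_len = 1466 * 2.6 = 3811.6 bits
ratio = original_size / compressed_size = 46912 / 3811.6 = 12.3077

Compression ratio = 12.3077


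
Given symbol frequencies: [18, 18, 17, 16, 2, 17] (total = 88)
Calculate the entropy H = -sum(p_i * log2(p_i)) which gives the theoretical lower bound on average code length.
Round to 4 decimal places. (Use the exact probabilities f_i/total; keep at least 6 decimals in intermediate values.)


Per-symbol terms -p_i * log2(p_i) with p_i = f_i/88:
  p = 18/88 = 0.204545: log2(p) = -2.289507, -p*log2(p) = 0.468308
  p = 18/88 = 0.204545: log2(p) = -2.289507, -p*log2(p) = 0.468308
  p = 17/88 = 0.193182: log2(p) = -2.371969, -p*log2(p) = 0.458221
  p = 16/88 = 0.181818: log2(p) = -2.459432, -p*log2(p) = 0.447169
  p = 2/88 = 0.022727: log2(p) = -5.459432, -p*log2(p) = 0.124078
  p = 17/88 = 0.193182: log2(p) = -2.371969, -p*log2(p) = 0.458221
H = 0.468308 + 0.468308 + 0.458221 + 0.447169 + 0.124078 + 0.458221 = 2.424305

H = 2.4243 bits/symbol


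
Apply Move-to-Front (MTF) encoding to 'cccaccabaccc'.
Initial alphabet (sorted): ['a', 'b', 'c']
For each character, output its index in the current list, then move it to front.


MTF encoding:
'c': index 2 in ['a', 'b', 'c'] -> ['c', 'a', 'b']
'c': index 0 in ['c', 'a', 'b'] -> ['c', 'a', 'b']
'c': index 0 in ['c', 'a', 'b'] -> ['c', 'a', 'b']
'a': index 1 in ['c', 'a', 'b'] -> ['a', 'c', 'b']
'c': index 1 in ['a', 'c', 'b'] -> ['c', 'a', 'b']
'c': index 0 in ['c', 'a', 'b'] -> ['c', 'a', 'b']
'a': index 1 in ['c', 'a', 'b'] -> ['a', 'c', 'b']
'b': index 2 in ['a', 'c', 'b'] -> ['b', 'a', 'c']
'a': index 1 in ['b', 'a', 'c'] -> ['a', 'b', 'c']
'c': index 2 in ['a', 'b', 'c'] -> ['c', 'a', 'b']
'c': index 0 in ['c', 'a', 'b'] -> ['c', 'a', 'b']
'c': index 0 in ['c', 'a', 'b'] -> ['c', 'a', 'b']


Output: [2, 0, 0, 1, 1, 0, 1, 2, 1, 2, 0, 0]


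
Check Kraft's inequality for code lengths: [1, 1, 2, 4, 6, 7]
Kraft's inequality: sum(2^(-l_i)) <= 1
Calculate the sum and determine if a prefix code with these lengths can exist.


Sum = 2^(-1) + 2^(-1) + 2^(-2) + 2^(-4) + 2^(-6) + 2^(-7)
    = 0.5 + 0.5 + 0.25 + 0.0625 + 0.015625 + 0.0078125
    = 171/128 = 1.3359375
Since 1.3359375 > 1, Kraft's inequality is NOT satisfied.
A prefix code with these lengths CANNOT exist.

Kraft sum = 1.3359375. Not satisfied.


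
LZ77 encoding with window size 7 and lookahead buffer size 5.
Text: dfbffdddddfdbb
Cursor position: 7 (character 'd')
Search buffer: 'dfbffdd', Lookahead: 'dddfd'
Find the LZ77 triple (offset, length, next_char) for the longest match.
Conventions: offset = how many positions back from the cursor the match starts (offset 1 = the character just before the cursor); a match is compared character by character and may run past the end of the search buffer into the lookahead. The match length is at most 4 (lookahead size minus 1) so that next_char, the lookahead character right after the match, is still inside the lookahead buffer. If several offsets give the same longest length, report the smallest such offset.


Try each offset into the search buffer:
  offset=1 (pos 6, char 'd'): match length 3
  offset=2 (pos 5, char 'd'): match length 3
  offset=3 (pos 4, char 'f'): match length 0
  offset=4 (pos 3, char 'f'): match length 0
  offset=5 (pos 2, char 'b'): match length 0
  offset=6 (pos 1, char 'f'): match length 0
  offset=7 (pos 0, char 'd'): match length 1
Longest match has length 3, found at offsets 1, 2; take the smallest, offset 1.
next_char = character at position 7 + 3 = 10 -> 'f'

Best match: offset=1, length=3 (matching 'ddd' starting at position 6)
LZ77 triple: (1, 3, 'f')


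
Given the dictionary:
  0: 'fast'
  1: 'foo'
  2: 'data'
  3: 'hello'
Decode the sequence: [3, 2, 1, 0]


Look up each index in the dictionary:
  3 -> 'hello'
  2 -> 'data'
  1 -> 'foo'
  0 -> 'fast'

Decoded: "hello data foo fast"


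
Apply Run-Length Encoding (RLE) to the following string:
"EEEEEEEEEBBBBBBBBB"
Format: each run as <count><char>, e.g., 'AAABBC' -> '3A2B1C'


Scanning runs left to right:
  i=0: run of 'E' x 9 -> '9E'
  i=9: run of 'B' x 9 -> '9B'

RLE = 9E9B


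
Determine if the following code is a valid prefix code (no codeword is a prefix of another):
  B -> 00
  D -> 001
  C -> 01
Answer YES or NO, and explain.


Checking each pair (does one codeword prefix another?):
  B='00' vs D='001': prefix -- VIOLATION

NO -- this is NOT a valid prefix code. B (00) is a prefix of D (001).


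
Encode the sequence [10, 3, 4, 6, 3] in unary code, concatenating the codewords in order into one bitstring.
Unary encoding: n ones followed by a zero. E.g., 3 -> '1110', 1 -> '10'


Encode each number as n ones followed by a terminating 0:
  10 -> 11111111110 (11 bits)
  3 -> 1110 (4 bits)
  4 -> 11110 (5 bits)
  6 -> 1111110 (7 bits)
  3 -> 1110 (4 bits)
Total length = 11 + 4 + 5 + 7 + 4 = 31 bits.

Unary([10, 3, 4, 6, 3]) = 1111111111011101111011111101110 (31 bits)


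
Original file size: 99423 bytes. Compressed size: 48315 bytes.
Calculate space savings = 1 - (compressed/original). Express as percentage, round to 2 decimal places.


ratio = compressed/original = 48315/99423 = 0.485954
savings = 1 - ratio = 1 - 0.485954 = 0.514046
as a percentage: 0.514046 * 100 = 51.4%

Space savings = 1 - 48315/99423 = 51.4%


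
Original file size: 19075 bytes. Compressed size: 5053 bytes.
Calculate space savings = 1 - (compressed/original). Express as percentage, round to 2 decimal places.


ratio = compressed/original = 5053/19075 = 0.264902
savings = 1 - ratio = 1 - 0.264902 = 0.735098
as a percentage: 0.735098 * 100 = 73.51%

Space savings = 1 - 5053/19075 = 73.51%


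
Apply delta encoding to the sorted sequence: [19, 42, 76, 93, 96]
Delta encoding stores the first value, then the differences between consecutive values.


First value: 19
Deltas:
  42 - 19 = 23
  76 - 42 = 34
  93 - 76 = 17
  96 - 93 = 3


Delta encoded: [19, 23, 34, 17, 3]


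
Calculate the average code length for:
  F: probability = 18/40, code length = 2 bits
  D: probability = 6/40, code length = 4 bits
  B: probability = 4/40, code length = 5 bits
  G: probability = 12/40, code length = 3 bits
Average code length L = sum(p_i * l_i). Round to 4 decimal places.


Weighted contributions p_i * l_i:
  F: (18/40) * 2 = 36/40
  D: (6/40) * 4 = 24/40
  B: (4/40) * 5 = 20/40
  G: (12/40) * 3 = 36/40
Sum = (36 + 24 + 20 + 36)/40 = 116/40

L = 116/40 = 2.9000 bits/symbol


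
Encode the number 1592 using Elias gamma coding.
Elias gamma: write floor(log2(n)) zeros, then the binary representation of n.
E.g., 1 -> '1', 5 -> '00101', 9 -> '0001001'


num_bits = floor(log2(1592)) + 1 = 11
leading_zeros = num_bits - 1 = 10
binary(1592) = 11000111000

Elias gamma(1592) = '0000000000' + '11000111000' = 000000000011000111000 (21 bits)


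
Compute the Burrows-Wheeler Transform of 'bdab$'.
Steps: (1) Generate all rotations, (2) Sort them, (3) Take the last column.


Rotations (sorted):
  0: $bdab -> last char: b
  1: ab$bd -> last char: d
  2: b$bda -> last char: a
  3: bdab$ -> last char: $
  4: dab$b -> last char: b


BWT = bda$b


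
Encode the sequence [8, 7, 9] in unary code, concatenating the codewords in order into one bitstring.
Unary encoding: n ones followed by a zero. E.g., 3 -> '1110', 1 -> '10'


Encode each number as n ones followed by a terminating 0:
  8 -> 111111110 (9 bits)
  7 -> 11111110 (8 bits)
  9 -> 1111111110 (10 bits)
Total length = 9 + 8 + 10 = 27 bits.

Unary([8, 7, 9]) = 111111110111111101111111110 (27 bits)


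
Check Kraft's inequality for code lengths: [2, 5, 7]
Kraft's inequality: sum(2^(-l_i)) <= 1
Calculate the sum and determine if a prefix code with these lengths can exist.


Sum = 2^(-2) + 2^(-5) + 2^(-7)
    = 0.25 + 0.03125 + 0.0078125
    = 37/128 = 0.2890625
Since 0.2890625 <= 1, Kraft's inequality IS satisfied.
A prefix code with these lengths CAN exist.

Kraft sum = 0.2890625. Satisfied.


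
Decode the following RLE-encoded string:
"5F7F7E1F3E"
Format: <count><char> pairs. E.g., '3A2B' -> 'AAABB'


Expanding each <count><char> pair:
  5F -> 'FFFFF'
  7F -> 'FFFFFFF'
  7E -> 'EEEEEEE'
  1F -> 'F'
  3E -> 'EEE'

Decoded = FFFFFFFFFFFFEEEEEEEFEEE


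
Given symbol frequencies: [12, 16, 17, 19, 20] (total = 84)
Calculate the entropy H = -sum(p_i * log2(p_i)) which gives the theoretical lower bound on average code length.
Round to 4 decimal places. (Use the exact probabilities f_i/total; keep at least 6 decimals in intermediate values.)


Per-symbol terms -p_i * log2(p_i) with p_i = f_i/84:
  p = 12/84 = 0.142857: log2(p) = -2.807355, -p*log2(p) = 0.401051
  p = 16/84 = 0.190476: log2(p) = -2.392317, -p*log2(p) = 0.455680
  p = 17/84 = 0.202381: log2(p) = -2.304855, -p*log2(p) = 0.466459
  p = 19/84 = 0.226190: log2(p) = -2.144390, -p*log2(p) = 0.485041
  p = 20/84 = 0.238095: log2(p) = -2.070389, -p*log2(p) = 0.492950
H = 0.401051 + 0.455680 + 0.466459 + 0.485041 + 0.492950 = 2.301181

H = 2.3012 bits/symbol


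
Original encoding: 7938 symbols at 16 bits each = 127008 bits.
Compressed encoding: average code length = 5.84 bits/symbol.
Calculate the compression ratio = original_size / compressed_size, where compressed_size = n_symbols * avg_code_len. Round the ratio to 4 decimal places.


original_size = n_symbols * orig_bits = 7938 * 16 = 127008 bits
compressed_size = n_symbols * avg_code_len = 7938 * 5.84 = 46357.92 bits
ratio = original_size / compressed_size = 127008 / 46357.92 = 2.7397

Compression ratio = 2.7397


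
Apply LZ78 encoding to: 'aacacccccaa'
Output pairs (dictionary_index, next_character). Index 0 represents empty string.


LZ78 encoding steps:
Dictionary: {0: ''}
Step 1: w='' (idx 0), next='a' -> output (0, 'a'), add 'a' as idx 1
Step 2: w='a' (idx 1), next='c' -> output (1, 'c'), add 'ac' as idx 2
Step 3: w='ac' (idx 2), next='c' -> output (2, 'c'), add 'acc' as idx 3
Step 4: w='' (idx 0), next='c' -> output (0, 'c'), add 'c' as idx 4
Step 5: w='c' (idx 4), next='c' -> output (4, 'c'), add 'cc' as idx 5
Step 6: w='a' (idx 1), next='a' -> output (1, 'a'), add 'aa' as idx 6


Encoded: [(0, 'a'), (1, 'c'), (2, 'c'), (0, 'c'), (4, 'c'), (1, 'a')]


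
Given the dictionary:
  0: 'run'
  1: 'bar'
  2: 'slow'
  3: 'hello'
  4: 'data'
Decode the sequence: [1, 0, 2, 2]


Look up each index in the dictionary:
  1 -> 'bar'
  0 -> 'run'
  2 -> 'slow'
  2 -> 'slow'

Decoded: "bar run slow slow"


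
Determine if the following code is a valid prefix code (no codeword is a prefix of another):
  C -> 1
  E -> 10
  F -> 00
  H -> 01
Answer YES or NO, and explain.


Checking each pair (does one codeword prefix another?):
  C='1' vs E='10': prefix -- VIOLATION

NO -- this is NOT a valid prefix code. C (1) is a prefix of E (10).


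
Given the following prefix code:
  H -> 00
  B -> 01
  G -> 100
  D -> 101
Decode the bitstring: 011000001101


Decoding step by step:
Bits 01 -> B
Bits 100 -> G
Bits 00 -> H
Bits 01 -> B
Bits 101 -> D


Decoded message: BGHBD


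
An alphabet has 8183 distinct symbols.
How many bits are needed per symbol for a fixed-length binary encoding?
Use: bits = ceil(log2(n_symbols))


log2(8183) = 12.9984
Bracket: 2^12 = 4096 < 8183 <= 2^13 = 8192
So ceil(log2(8183)) = 13

bits = ceil(log2(8183)) = ceil(12.9984) = 13 bits


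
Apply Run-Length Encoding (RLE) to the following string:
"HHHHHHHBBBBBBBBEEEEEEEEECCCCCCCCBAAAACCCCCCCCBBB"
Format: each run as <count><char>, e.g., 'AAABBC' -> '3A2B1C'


Scanning runs left to right:
  i=0: run of 'H' x 7 -> '7H'
  i=7: run of 'B' x 8 -> '8B'
  i=15: run of 'E' x 9 -> '9E'
  i=24: run of 'C' x 8 -> '8C'
  i=32: run of 'B' x 1 -> '1B'
  i=33: run of 'A' x 4 -> '4A'
  i=37: run of 'C' x 8 -> '8C'
  i=45: run of 'B' x 3 -> '3B'

RLE = 7H8B9E8C1B4A8C3B


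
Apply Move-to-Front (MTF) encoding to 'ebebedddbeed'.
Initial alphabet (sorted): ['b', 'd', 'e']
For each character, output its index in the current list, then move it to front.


MTF encoding:
'e': index 2 in ['b', 'd', 'e'] -> ['e', 'b', 'd']
'b': index 1 in ['e', 'b', 'd'] -> ['b', 'e', 'd']
'e': index 1 in ['b', 'e', 'd'] -> ['e', 'b', 'd']
'b': index 1 in ['e', 'b', 'd'] -> ['b', 'e', 'd']
'e': index 1 in ['b', 'e', 'd'] -> ['e', 'b', 'd']
'd': index 2 in ['e', 'b', 'd'] -> ['d', 'e', 'b']
'd': index 0 in ['d', 'e', 'b'] -> ['d', 'e', 'b']
'd': index 0 in ['d', 'e', 'b'] -> ['d', 'e', 'b']
'b': index 2 in ['d', 'e', 'b'] -> ['b', 'd', 'e']
'e': index 2 in ['b', 'd', 'e'] -> ['e', 'b', 'd']
'e': index 0 in ['e', 'b', 'd'] -> ['e', 'b', 'd']
'd': index 2 in ['e', 'b', 'd'] -> ['d', 'e', 'b']


Output: [2, 1, 1, 1, 1, 2, 0, 0, 2, 2, 0, 2]


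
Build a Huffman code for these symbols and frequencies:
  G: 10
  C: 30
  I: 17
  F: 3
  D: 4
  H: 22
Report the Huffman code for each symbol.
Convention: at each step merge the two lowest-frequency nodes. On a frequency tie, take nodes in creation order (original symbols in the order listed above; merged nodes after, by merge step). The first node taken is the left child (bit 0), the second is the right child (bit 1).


Huffman tree construction:
Step 1: Merge F(3) + D(4) = 7
Step 2: Merge (F+D)(7) + G(10) = 17
Step 3: Merge I(17) + ((F+D)+G)(17) = 34
Step 4: Merge H(22) + C(30) = 52
Step 5: Merge (I+((F+D)+G))(34) + (H+C)(52) = 86
Read each symbol's code off the tree from the root (left child = 0, right child = 1).

Codes:
  G: 011 (length 3)
  C: 11 (length 2)
  I: 00 (length 2)
  F: 0100 (length 4)
  D: 0101 (length 4)
  H: 10 (length 2)
Average code length: 196/86 = 2.2791 bits/symbol


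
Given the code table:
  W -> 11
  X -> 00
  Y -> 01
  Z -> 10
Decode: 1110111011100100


Decoding:
11 -> W
10 -> Z
11 -> W
10 -> Z
11 -> W
10 -> Z
01 -> Y
00 -> X


Result: WZWZWZYX


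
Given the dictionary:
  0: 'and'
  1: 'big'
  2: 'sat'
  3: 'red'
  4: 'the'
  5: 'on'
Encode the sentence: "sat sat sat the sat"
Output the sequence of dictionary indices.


Look up each word in the dictionary:
  'sat' -> 2
  'sat' -> 2
  'sat' -> 2
  'the' -> 4
  'sat' -> 2

Encoded: [2, 2, 2, 4, 2]


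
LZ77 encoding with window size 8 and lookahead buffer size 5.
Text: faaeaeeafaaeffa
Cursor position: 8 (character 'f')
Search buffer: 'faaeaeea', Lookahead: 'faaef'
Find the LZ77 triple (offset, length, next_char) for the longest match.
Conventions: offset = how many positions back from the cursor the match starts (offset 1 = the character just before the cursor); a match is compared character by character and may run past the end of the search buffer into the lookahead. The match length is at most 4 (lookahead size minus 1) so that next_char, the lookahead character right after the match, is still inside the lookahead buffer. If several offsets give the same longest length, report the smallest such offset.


Try each offset into the search buffer:
  offset=1 (pos 7, char 'a'): match length 0
  offset=2 (pos 6, char 'e'): match length 0
  offset=3 (pos 5, char 'e'): match length 0
  offset=4 (pos 4, char 'a'): match length 0
  offset=5 (pos 3, char 'e'): match length 0
  offset=6 (pos 2, char 'a'): match length 0
  offset=7 (pos 1, char 'a'): match length 0
  offset=8 (pos 0, char 'f'): match length 4
Longest match has length 4 at offset 8.
next_char = character at position 8 + 4 = 12 -> 'f'

Best match: offset=8, length=4 (matching 'faae' starting at position 0)
LZ77 triple: (8, 4, 'f')


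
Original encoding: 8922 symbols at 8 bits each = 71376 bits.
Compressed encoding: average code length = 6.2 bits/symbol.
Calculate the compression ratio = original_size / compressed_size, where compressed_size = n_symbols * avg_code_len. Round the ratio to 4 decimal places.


original_size = n_symbols * orig_bits = 8922 * 8 = 71376 bits
compressed_size = n_symbols * avg_code_len = 8922 * 6.2 = 55316.4 bits
ratio = original_size / compressed_size = 71376 / 55316.4 = 1.2903

Compression ratio = 1.2903


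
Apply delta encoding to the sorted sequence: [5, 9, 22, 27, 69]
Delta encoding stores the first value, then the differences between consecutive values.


First value: 5
Deltas:
  9 - 5 = 4
  22 - 9 = 13
  27 - 22 = 5
  69 - 27 = 42


Delta encoded: [5, 4, 13, 5, 42]


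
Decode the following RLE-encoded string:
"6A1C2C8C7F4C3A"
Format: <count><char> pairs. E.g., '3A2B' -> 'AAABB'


Expanding each <count><char> pair:
  6A -> 'AAAAAA'
  1C -> 'C'
  2C -> 'CC'
  8C -> 'CCCCCCCC'
  7F -> 'FFFFFFF'
  4C -> 'CCCC'
  3A -> 'AAA'

Decoded = AAAAAACCCCCCCCCCCFFFFFFFCCCCAAA


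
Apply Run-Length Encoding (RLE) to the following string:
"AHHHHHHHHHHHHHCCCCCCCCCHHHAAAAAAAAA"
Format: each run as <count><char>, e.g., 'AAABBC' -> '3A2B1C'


Scanning runs left to right:
  i=0: run of 'A' x 1 -> '1A'
  i=1: run of 'H' x 13 -> '13H'
  i=14: run of 'C' x 9 -> '9C'
  i=23: run of 'H' x 3 -> '3H'
  i=26: run of 'A' x 9 -> '9A'

RLE = 1A13H9C3H9A


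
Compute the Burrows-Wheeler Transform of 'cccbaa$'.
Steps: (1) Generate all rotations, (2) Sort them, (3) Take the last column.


Rotations (sorted):
  0: $cccbaa -> last char: a
  1: a$cccba -> last char: a
  2: aa$cccb -> last char: b
  3: baa$ccc -> last char: c
  4: cbaa$cc -> last char: c
  5: ccbaa$c -> last char: c
  6: cccbaa$ -> last char: $


BWT = aabccc$


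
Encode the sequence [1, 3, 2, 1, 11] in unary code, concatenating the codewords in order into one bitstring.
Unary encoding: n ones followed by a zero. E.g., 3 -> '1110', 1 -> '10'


Encode each number as n ones followed by a terminating 0:
  1 -> 10 (2 bits)
  3 -> 1110 (4 bits)
  2 -> 110 (3 bits)
  1 -> 10 (2 bits)
  11 -> 111111111110 (12 bits)
Total length = 2 + 4 + 3 + 2 + 12 = 23 bits.

Unary([1, 3, 2, 1, 11]) = 10111011010111111111110 (23 bits)


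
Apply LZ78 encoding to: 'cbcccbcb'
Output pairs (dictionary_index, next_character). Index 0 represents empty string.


LZ78 encoding steps:
Dictionary: {0: ''}
Step 1: w='' (idx 0), next='c' -> output (0, 'c'), add 'c' as idx 1
Step 2: w='' (idx 0), next='b' -> output (0, 'b'), add 'b' as idx 2
Step 3: w='c' (idx 1), next='c' -> output (1, 'c'), add 'cc' as idx 3
Step 4: w='c' (idx 1), next='b' -> output (1, 'b'), add 'cb' as idx 4
Step 5: w='cb' (idx 4), end of input -> output (4, '')


Encoded: [(0, 'c'), (0, 'b'), (1, 'c'), (1, 'b'), (4, '')]


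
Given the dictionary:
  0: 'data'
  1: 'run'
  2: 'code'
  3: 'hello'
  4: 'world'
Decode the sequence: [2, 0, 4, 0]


Look up each index in the dictionary:
  2 -> 'code'
  0 -> 'data'
  4 -> 'world'
  0 -> 'data'

Decoded: "code data world data"
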